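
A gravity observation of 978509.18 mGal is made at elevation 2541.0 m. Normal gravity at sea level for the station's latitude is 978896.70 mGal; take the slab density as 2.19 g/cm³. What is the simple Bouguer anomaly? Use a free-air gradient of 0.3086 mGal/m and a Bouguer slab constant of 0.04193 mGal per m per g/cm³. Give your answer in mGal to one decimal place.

Free-air correction = 0.3086 × 2541.0 = 784.15 mGal
Free-air anomaly = 978509.18 − 978896.70 + (784.15) = 396.63 mGal
Bouguer slab correction = 0.04193 × 2.19 × 2541.0 = 233.33 mGal
Simple Bouguer anomaly = 396.63 − (233.33) = 163.30 mGal

163.3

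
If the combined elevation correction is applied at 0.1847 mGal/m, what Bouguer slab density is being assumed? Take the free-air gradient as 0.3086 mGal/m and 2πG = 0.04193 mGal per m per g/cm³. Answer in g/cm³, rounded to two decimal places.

2.95

0.1847 = 0.3086 − 0.04193 × ρ
ρ = (0.3086 − 0.1847) / 0.04193 = 2.95 g/cm³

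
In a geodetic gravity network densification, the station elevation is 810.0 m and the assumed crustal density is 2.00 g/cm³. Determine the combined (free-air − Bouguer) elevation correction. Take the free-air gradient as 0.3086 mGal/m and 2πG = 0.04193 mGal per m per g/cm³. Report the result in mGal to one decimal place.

Combined gradient = 0.3086 − 0.04193 × 2.00 = 0.2247400 mGal/m
Combined elevation correction = 0.2247400 × 810.0 = 182.0 mGal

182.0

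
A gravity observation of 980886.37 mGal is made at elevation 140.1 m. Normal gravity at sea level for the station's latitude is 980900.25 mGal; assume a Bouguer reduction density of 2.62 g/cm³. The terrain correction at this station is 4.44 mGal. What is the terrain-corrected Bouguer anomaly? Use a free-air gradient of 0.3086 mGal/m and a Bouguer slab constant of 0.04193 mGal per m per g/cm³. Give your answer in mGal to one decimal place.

18.4

Free-air correction = 0.3086 × 140.1 = 43.23 mGal
Free-air anomaly = 980886.37 − 980900.25 + (43.23) = 29.35 mGal
Bouguer slab correction = 0.04193 × 2.62 × 140.1 = 15.39 mGal
Simple Bouguer anomaly = 29.35 − (15.39) = 13.96 mGal
Complete Bouguer anomaly = 13.96 + 4.44 = 18.40 mGal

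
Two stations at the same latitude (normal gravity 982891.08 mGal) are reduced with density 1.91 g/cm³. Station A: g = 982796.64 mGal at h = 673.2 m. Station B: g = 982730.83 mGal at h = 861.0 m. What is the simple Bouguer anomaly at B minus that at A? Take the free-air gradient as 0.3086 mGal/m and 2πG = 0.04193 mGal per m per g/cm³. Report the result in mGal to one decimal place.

-22.9

Δg_SB(A) = 982796.64 − 982891.08 + 0.3086×673.2 − 0.04193×1.91×673.2 = 59.40 mGal
Δg_SB(B) = 982730.83 − 982891.08 + 0.3086×861.0 − 0.04193×1.91×861.0 = 36.50 mGal
Difference = 36.50 − (59.40) = -22.90 mGal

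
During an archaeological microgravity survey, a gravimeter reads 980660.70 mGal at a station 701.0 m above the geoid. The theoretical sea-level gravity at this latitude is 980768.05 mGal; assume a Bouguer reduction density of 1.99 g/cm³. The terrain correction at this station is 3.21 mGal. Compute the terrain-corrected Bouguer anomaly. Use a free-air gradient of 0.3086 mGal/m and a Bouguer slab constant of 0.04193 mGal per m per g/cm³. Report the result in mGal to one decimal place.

Free-air correction = 0.3086 × 701.0 = 216.33 mGal
Free-air anomaly = 980660.70 − 980768.05 + (216.33) = 108.98 mGal
Bouguer slab correction = 0.04193 × 1.99 × 701.0 = 58.49 mGal
Simple Bouguer anomaly = 108.98 − (58.49) = 50.49 mGal
Complete Bouguer anomaly = 50.49 + 3.21 = 53.70 mGal

53.7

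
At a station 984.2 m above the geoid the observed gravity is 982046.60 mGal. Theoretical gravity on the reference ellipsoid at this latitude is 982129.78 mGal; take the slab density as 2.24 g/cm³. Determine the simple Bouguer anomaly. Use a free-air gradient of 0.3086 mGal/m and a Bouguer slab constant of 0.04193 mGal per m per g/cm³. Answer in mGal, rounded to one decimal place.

Free-air correction = 0.3086 × 984.2 = 303.72 mGal
Free-air anomaly = 982046.60 − 982129.78 + (303.72) = 220.54 mGal
Bouguer slab correction = 0.04193 × 2.24 × 984.2 = 92.44 mGal
Simple Bouguer anomaly = 220.54 − (92.44) = 128.10 mGal

128.1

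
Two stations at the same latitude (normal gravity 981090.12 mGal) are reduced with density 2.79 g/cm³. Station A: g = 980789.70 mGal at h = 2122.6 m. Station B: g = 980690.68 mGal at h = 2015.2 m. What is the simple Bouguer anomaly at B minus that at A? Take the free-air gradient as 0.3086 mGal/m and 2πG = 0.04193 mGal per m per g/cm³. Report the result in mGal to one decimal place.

-119.6

Δg_SB(A) = 980789.70 − 981090.12 + 0.3086×2122.6 − 0.04193×2.79×2122.6 = 106.30 mGal
Δg_SB(B) = 980690.68 − 981090.12 + 0.3086×2015.2 − 0.04193×2.79×2015.2 = -13.30 mGal
Difference = -13.30 − (106.30) = -119.60 mGal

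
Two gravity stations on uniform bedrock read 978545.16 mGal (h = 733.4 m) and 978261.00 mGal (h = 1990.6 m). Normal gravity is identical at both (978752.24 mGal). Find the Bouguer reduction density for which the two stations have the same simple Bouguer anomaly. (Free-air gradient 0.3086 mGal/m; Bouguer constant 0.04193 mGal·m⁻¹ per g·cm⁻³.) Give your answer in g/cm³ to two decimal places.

1.97

Δg_obs = 978261.00 − 978545.16 = -284.16 mGal over Δh = 1990.6 − 733.4 = 1257.2 m
Equal Bouguer anomalies ⇒ Δg_obs + (0.3086 − 0.04193ρ)·Δh = 0
0.3086 − 0.04193ρ = −Δg_obs/Δh = 0.22603
ρ = (0.3086 − 0.22603) / 0.04193 = 1.97 g/cm³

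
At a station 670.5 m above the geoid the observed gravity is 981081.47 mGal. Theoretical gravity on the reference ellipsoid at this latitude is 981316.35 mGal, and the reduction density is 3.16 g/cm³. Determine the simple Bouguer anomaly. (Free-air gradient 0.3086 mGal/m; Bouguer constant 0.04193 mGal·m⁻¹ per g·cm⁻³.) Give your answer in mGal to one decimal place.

Free-air correction = 0.3086 × 670.5 = 206.92 mGal
Free-air anomaly = 981081.47 − 981316.35 + (206.92) = -27.96 mGal
Bouguer slab correction = 0.04193 × 3.16 × 670.5 = 88.84 mGal
Simple Bouguer anomaly = -27.96 − (88.84) = -116.80 mGal

-116.8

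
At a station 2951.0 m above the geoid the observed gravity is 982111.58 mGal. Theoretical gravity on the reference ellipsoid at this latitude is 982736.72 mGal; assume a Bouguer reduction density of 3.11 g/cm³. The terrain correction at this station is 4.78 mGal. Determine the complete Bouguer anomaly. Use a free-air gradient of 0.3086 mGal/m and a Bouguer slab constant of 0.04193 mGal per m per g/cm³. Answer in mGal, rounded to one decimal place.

-94.5

Free-air correction = 0.3086 × 2951.0 = 910.68 mGal
Free-air anomaly = 982111.58 − 982736.72 + (910.68) = 285.54 mGal
Bouguer slab correction = 0.04193 × 3.11 × 2951.0 = 384.82 mGal
Simple Bouguer anomaly = 285.54 − (384.82) = -99.28 mGal
Complete Bouguer anomaly = -99.28 + 4.78 = -94.50 mGal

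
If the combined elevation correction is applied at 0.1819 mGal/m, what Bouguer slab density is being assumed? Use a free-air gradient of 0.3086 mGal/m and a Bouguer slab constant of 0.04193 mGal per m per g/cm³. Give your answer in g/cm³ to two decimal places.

0.1819 = 0.3086 − 0.04193 × ρ
ρ = (0.3086 − 0.1819) / 0.04193 = 3.02 g/cm³

3.02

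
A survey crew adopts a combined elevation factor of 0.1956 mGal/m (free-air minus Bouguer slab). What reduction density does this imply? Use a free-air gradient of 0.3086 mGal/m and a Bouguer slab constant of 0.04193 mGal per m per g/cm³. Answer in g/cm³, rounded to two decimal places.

2.69

0.1956 = 0.3086 − 0.04193 × ρ
ρ = (0.3086 − 0.1956) / 0.04193 = 2.69 g/cm³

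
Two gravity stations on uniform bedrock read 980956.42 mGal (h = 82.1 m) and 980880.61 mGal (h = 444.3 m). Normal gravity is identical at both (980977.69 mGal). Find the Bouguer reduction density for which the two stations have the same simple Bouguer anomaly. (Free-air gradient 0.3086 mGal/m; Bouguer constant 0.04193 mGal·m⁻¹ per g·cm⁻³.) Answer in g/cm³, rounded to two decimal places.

2.37

Δg_obs = 980880.61 − 980956.42 = -75.81 mGal over Δh = 444.3 − 82.1 = 362.2 m
Equal Bouguer anomalies ⇒ Δg_obs + (0.3086 − 0.04193ρ)·Δh = 0
0.3086 − 0.04193ρ = −Δg_obs/Δh = 0.20930
ρ = (0.3086 − 0.20930) / 0.04193 = 2.37 g/cm³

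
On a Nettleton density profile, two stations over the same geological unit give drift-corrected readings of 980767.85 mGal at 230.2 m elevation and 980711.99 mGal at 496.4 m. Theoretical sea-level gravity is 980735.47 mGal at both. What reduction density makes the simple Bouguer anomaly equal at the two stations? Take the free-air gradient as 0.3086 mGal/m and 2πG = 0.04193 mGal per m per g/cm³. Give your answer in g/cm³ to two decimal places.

2.36

Δg_obs = 980711.99 − 980767.85 = -55.86 mGal over Δh = 496.4 − 230.2 = 266.2 m
Equal Bouguer anomalies ⇒ Δg_obs + (0.3086 − 0.04193ρ)·Δh = 0
0.3086 − 0.04193ρ = −Δg_obs/Δh = 0.20984
ρ = (0.3086 − 0.20984) / 0.04193 = 2.36 g/cm³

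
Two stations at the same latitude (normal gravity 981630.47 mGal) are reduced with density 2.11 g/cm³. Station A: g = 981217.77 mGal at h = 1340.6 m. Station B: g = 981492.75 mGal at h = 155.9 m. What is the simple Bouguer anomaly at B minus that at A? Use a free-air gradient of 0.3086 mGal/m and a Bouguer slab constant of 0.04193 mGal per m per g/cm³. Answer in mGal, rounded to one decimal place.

Δg_SB(A) = 981217.77 − 981630.47 + 0.3086×1340.6 − 0.04193×2.11×1340.6 = -117.60 mGal
Δg_SB(B) = 981492.75 − 981630.47 + 0.3086×155.9 − 0.04193×2.11×155.9 = -103.40 mGal
Difference = -103.40 − (-117.60) = 14.20 mGal

14.2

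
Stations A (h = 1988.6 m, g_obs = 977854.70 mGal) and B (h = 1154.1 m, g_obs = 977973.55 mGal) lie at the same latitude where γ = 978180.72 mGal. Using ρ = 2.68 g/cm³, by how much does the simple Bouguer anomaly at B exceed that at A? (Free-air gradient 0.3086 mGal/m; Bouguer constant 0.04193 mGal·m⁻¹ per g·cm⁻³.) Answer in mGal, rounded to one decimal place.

Δg_SB(A) = 977854.70 − 978180.72 + 0.3086×1988.6 − 0.04193×2.68×1988.6 = 64.20 mGal
Δg_SB(B) = 977973.55 − 978180.72 + 0.3086×1154.1 − 0.04193×2.68×1154.1 = 19.30 mGal
Difference = 19.30 − (64.20) = -44.90 mGal

-44.9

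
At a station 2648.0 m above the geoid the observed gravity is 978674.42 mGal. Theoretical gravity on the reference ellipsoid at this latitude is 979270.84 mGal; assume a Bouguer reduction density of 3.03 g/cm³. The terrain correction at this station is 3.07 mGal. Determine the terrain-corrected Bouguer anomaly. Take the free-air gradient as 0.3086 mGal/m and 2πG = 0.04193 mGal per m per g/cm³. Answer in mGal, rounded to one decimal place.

-112.6

Free-air correction = 0.3086 × 2648.0 = 817.17 mGal
Free-air anomaly = 978674.42 − 979270.84 + (817.17) = 220.75 mGal
Bouguer slab correction = 0.04193 × 3.03 × 2648.0 = 336.42 mGal
Simple Bouguer anomaly = 220.75 − (336.42) = -115.67 mGal
Complete Bouguer anomaly = -115.67 + 3.07 = -112.60 mGal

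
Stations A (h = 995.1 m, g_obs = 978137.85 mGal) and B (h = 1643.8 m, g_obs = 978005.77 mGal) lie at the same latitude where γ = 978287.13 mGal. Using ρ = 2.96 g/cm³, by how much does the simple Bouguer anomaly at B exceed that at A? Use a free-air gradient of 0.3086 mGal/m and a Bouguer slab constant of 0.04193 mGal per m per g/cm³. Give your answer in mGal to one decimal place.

-12.4

Δg_SB(A) = 978137.85 − 978287.13 + 0.3086×995.1 − 0.04193×2.96×995.1 = 34.30 mGal
Δg_SB(B) = 978005.77 − 978287.13 + 0.3086×1643.8 − 0.04193×2.96×1643.8 = 21.90 mGal
Difference = 21.90 − (34.30) = -12.40 mGal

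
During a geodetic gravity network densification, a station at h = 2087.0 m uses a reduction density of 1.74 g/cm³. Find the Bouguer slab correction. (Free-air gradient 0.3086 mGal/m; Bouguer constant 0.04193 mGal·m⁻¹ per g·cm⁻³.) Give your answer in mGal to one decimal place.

152.3

Bouguer slab correction = 0.04193 × 1.74 × 2087.0 = 152.3 mGal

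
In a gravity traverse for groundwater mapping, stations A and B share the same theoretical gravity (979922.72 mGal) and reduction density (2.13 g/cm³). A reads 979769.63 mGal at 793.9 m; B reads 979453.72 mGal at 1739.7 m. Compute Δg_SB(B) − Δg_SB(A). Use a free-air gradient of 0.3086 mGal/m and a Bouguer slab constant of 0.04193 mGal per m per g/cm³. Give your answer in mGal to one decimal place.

-108.5

Δg_SB(A) = 979769.63 − 979922.72 + 0.3086×793.9 − 0.04193×2.13×793.9 = 21.00 mGal
Δg_SB(B) = 979453.72 − 979922.72 + 0.3086×1739.7 − 0.04193×2.13×1739.7 = -87.50 mGal
Difference = -87.50 − (21.00) = -108.50 mGal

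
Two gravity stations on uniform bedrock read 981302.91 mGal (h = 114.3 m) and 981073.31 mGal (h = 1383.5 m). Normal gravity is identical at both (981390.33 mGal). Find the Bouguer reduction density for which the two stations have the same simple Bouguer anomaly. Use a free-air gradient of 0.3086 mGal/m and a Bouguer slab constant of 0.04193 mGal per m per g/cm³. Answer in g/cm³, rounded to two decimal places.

3.05

Δg_obs = 981073.31 − 981302.91 = -229.60 mGal over Δh = 1383.5 − 114.3 = 1269.2 m
Equal Bouguer anomalies ⇒ Δg_obs + (0.3086 − 0.04193ρ)·Δh = 0
0.3086 − 0.04193ρ = −Δg_obs/Δh = 0.18090
ρ = (0.3086 − 0.18090) / 0.04193 = 3.05 g/cm³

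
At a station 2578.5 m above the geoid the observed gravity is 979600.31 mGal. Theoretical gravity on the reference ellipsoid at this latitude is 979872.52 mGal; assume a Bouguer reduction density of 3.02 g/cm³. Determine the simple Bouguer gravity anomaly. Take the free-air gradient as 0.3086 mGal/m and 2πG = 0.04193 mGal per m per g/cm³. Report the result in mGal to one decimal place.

Free-air correction = 0.3086 × 2578.5 = 795.73 mGal
Free-air anomaly = 979600.31 − 979872.52 + (795.73) = 523.52 mGal
Bouguer slab correction = 0.04193 × 3.02 × 2578.5 = 326.51 mGal
Simple Bouguer anomaly = 523.52 − (326.51) = 197.01 mGal

197.0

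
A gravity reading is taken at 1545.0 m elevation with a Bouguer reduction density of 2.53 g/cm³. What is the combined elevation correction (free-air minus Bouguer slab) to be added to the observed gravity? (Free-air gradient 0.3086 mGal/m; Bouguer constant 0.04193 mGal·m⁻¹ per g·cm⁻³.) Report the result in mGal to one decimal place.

312.9

Combined gradient = 0.3086 − 0.04193 × 2.53 = 0.2025171 mGal/m
Combined elevation correction = 0.2025171 × 1545.0 = 312.9 mGal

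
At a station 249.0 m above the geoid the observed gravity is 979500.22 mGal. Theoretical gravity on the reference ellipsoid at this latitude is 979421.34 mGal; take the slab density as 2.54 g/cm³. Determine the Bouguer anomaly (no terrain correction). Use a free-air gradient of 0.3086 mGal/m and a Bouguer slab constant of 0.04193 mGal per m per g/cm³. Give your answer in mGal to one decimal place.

Free-air correction = 0.3086 × 249.0 = 76.84 mGal
Free-air anomaly = 979500.22 − 979421.34 + (76.84) = 155.72 mGal
Bouguer slab correction = 0.04193 × 2.54 × 249.0 = 26.52 mGal
Simple Bouguer anomaly = 155.72 − (26.52) = 129.20 mGal

129.2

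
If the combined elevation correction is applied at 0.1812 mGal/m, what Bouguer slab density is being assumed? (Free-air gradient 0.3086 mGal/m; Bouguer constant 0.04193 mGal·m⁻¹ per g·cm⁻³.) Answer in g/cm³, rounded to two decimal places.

3.04

0.1812 = 0.3086 − 0.04193 × ρ
ρ = (0.3086 − 0.1812) / 0.04193 = 3.04 g/cm³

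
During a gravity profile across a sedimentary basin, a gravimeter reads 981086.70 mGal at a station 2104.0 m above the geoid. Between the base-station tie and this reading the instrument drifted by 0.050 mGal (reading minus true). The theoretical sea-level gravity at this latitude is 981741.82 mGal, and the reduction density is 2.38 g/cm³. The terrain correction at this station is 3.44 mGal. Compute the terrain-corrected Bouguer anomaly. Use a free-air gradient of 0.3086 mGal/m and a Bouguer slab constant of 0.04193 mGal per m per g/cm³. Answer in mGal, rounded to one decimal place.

Drift-corrected reading = 981086.70 − (0.050) = 981086.650 mGal
Free-air correction = 0.3086 × 2104.0 = 649.29 mGal
Free-air anomaly = 981086.650 − 981741.82 + (649.29) = -5.880 mGal
Bouguer slab correction = 0.04193 × 2.38 × 2104.0 = 209.97 mGal
Simple Bouguer anomaly = -5.880 − (209.97) = -215.850 mGal
Complete Bouguer anomaly = -215.850 + 3.44 = -212.410 mGal

-212.4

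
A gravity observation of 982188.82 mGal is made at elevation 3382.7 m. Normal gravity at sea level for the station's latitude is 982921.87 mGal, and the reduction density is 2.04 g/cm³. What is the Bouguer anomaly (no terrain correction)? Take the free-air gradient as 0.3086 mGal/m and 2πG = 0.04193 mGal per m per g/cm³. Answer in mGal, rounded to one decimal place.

21.5

Free-air correction = 0.3086 × 3382.7 = 1043.90 mGal
Free-air anomaly = 982188.82 − 982921.87 + (1043.90) = 310.85 mGal
Bouguer slab correction = 0.04193 × 2.04 × 3382.7 = 289.35 mGal
Simple Bouguer anomaly = 310.85 − (289.35) = 21.50 mGal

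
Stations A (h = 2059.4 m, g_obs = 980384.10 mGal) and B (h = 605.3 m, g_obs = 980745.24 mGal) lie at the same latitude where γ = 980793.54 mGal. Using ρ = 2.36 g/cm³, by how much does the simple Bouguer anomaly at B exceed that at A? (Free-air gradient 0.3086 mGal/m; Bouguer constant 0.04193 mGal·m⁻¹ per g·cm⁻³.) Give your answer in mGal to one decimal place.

Δg_SB(A) = 980384.10 − 980793.54 + 0.3086×2059.4 − 0.04193×2.36×2059.4 = 22.30 mGal
Δg_SB(B) = 980745.24 − 980793.54 + 0.3086×605.3 − 0.04193×2.36×605.3 = 78.60 mGal
Difference = 78.60 − (22.30) = 56.30 mGal

56.3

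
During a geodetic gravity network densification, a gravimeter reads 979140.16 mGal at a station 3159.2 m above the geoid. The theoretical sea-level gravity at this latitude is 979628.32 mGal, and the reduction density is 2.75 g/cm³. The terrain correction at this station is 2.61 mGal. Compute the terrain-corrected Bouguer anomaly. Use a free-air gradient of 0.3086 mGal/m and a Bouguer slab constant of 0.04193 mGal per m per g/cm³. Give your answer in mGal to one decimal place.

125.1

Free-air correction = 0.3086 × 3159.2 = 974.93 mGal
Free-air anomaly = 979140.16 − 979628.32 + (974.93) = 486.77 mGal
Bouguer slab correction = 0.04193 × 2.75 × 3159.2 = 364.28 mGal
Simple Bouguer anomaly = 486.77 − (364.28) = 122.49 mGal
Complete Bouguer anomaly = 122.49 + 2.61 = 125.10 mGal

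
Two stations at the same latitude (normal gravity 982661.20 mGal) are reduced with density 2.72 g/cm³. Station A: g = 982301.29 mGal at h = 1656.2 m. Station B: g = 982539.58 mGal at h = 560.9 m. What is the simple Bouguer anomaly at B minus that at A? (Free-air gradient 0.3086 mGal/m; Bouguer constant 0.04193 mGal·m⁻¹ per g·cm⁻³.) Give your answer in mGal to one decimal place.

Δg_SB(A) = 982301.29 − 982661.20 + 0.3086×1656.2 − 0.04193×2.72×1656.2 = -37.70 mGal
Δg_SB(B) = 982539.58 − 982661.20 + 0.3086×560.9 − 0.04193×2.72×560.9 = -12.50 mGal
Difference = -12.50 − (-37.70) = 25.20 mGal

25.2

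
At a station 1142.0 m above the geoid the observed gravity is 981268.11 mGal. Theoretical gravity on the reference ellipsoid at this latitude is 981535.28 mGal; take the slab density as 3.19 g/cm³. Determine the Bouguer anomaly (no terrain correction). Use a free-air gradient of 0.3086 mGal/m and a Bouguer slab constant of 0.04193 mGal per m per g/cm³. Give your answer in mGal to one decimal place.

-67.5

Free-air correction = 0.3086 × 1142.0 = 352.42 mGal
Free-air anomaly = 981268.11 − 981535.28 + (352.42) = 85.25 mGal
Bouguer slab correction = 0.04193 × 3.19 × 1142.0 = 152.75 mGal
Simple Bouguer anomaly = 85.25 − (152.75) = -67.50 mGal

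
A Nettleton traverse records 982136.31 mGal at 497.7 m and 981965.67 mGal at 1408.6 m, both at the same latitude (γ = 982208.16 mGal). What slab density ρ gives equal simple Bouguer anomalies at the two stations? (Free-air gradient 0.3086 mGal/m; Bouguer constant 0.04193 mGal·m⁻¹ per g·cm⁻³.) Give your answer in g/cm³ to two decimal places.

2.89

Δg_obs = 981965.67 − 982136.31 = -170.64 mGal over Δh = 1408.6 − 497.7 = 910.9 m
Equal Bouguer anomalies ⇒ Δg_obs + (0.3086 − 0.04193ρ)·Δh = 0
0.3086 − 0.04193ρ = −Δg_obs/Δh = 0.18733
ρ = (0.3086 − 0.18733) / 0.04193 = 2.89 g/cm³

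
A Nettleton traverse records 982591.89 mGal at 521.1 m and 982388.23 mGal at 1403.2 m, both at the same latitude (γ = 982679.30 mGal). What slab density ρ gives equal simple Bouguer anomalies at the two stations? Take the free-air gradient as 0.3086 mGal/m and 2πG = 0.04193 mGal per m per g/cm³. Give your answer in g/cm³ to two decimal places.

Δg_obs = 982388.23 − 982591.89 = -203.66 mGal over Δh = 1403.2 − 521.1 = 882.1 m
Equal Bouguer anomalies ⇒ Δg_obs + (0.3086 − 0.04193ρ)·Δh = 0
0.3086 − 0.04193ρ = −Δg_obs/Δh = 0.23088
ρ = (0.3086 − 0.23088) / 0.04193 = 1.85 g/cm³

1.85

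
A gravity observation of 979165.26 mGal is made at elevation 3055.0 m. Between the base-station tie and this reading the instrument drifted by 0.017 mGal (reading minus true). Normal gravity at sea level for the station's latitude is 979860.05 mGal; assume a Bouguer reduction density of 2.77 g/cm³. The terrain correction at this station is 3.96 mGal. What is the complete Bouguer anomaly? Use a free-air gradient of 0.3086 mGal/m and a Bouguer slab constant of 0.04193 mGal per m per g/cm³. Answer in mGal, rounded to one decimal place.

Drift-corrected reading = 979165.26 − (0.017) = 979165.243 mGal
Free-air correction = 0.3086 × 3055.0 = 942.77 mGal
Free-air anomaly = 979165.243 − 979860.05 + (942.77) = 247.963 mGal
Bouguer slab correction = 0.04193 × 2.77 × 3055.0 = 354.83 mGal
Simple Bouguer anomaly = 247.963 − (354.83) = -106.867 mGal
Complete Bouguer anomaly = -106.867 + 3.96 = -102.907 mGal

-102.9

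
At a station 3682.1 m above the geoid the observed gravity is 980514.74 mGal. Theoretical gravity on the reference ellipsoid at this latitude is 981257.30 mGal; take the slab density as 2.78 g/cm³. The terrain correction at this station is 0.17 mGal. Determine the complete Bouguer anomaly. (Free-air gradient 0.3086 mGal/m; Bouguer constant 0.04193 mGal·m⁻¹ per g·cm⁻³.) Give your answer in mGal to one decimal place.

-35.3

Free-air correction = 0.3086 × 3682.1 = 1136.30 mGal
Free-air anomaly = 980514.74 − 981257.30 + (1136.30) = 393.74 mGal
Bouguer slab correction = 0.04193 × 2.78 × 3682.1 = 429.21 mGal
Simple Bouguer anomaly = 393.74 − (429.21) = -35.47 mGal
Complete Bouguer anomaly = -35.47 + 0.17 = -35.30 mGal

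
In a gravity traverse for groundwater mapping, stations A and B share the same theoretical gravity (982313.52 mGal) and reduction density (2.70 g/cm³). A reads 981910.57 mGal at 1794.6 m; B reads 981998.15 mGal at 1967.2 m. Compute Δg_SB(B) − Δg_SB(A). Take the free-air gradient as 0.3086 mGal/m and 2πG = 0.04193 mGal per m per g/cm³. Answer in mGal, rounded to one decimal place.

121.3

Δg_SB(A) = 981910.57 − 982313.52 + 0.3086×1794.6 − 0.04193×2.70×1794.6 = -52.30 mGal
Δg_SB(B) = 981998.15 − 982313.52 + 0.3086×1967.2 − 0.04193×2.70×1967.2 = 69.00 mGal
Difference = 69.00 − (-52.30) = 121.30 mGal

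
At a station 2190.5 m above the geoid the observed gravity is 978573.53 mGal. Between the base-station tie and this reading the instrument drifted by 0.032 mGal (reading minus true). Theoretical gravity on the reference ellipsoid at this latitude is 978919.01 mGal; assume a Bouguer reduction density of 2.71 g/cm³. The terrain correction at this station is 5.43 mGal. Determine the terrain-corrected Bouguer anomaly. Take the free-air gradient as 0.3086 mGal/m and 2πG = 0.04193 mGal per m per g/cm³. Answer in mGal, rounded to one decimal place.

Drift-corrected reading = 978573.53 − (0.032) = 978573.498 mGal
Free-air correction = 0.3086 × 2190.5 = 675.99 mGal
Free-air anomaly = 978573.498 − 978919.01 + (675.99) = 330.478 mGal
Bouguer slab correction = 0.04193 × 2.71 × 2190.5 = 248.91 mGal
Simple Bouguer anomaly = 330.478 − (248.91) = 81.568 mGal
Complete Bouguer anomaly = 81.568 + 5.43 = 86.998 mGal

87.0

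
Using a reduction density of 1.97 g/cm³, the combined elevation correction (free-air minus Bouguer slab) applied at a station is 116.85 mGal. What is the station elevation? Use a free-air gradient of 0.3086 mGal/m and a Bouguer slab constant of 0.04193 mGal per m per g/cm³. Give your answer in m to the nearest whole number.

Combined gradient = 0.3086 − 0.04193 × 1.97 = 0.2259979 mGal/m
h = 116.85 / 0.2259979 = 517.04 m

517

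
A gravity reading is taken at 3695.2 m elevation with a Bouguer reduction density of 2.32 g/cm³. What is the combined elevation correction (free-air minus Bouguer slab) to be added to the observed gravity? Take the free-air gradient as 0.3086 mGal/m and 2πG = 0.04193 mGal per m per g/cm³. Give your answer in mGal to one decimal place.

780.9

Combined gradient = 0.3086 − 0.04193 × 2.32 = 0.2113224 mGal/m
Combined elevation correction = 0.2113224 × 3695.2 = 780.9 mGal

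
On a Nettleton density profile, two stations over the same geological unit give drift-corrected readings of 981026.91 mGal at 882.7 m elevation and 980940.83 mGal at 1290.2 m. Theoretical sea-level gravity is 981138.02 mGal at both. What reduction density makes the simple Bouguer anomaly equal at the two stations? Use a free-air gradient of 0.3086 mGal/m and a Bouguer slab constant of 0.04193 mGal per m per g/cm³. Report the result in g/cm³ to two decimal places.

Δg_obs = 980940.83 − 981026.91 = -86.08 mGal over Δh = 1290.2 − 882.7 = 407.5 m
Equal Bouguer anomalies ⇒ Δg_obs + (0.3086 − 0.04193ρ)·Δh = 0
0.3086 − 0.04193ρ = −Δg_obs/Δh = 0.21124
ρ = (0.3086 − 0.21124) / 0.04193 = 2.32 g/cm³

2.32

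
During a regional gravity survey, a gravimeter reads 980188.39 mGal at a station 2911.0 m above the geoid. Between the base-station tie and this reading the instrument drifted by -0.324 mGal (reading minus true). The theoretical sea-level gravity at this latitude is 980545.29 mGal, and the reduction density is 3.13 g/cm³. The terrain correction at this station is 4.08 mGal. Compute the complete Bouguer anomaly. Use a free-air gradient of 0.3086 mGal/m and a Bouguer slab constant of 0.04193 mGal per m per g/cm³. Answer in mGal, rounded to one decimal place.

163.8

Drift-corrected reading = 980188.39 − (-0.324) = 980188.714 mGal
Free-air correction = 0.3086 × 2911.0 = 898.33 mGal
Free-air anomaly = 980188.714 − 980545.29 + (898.33) = 541.754 mGal
Bouguer slab correction = 0.04193 × 3.13 × 2911.0 = 382.04 mGal
Simple Bouguer anomaly = 541.754 − (382.04) = 159.714 mGal
Complete Bouguer anomaly = 159.714 + 4.08 = 163.794 mGal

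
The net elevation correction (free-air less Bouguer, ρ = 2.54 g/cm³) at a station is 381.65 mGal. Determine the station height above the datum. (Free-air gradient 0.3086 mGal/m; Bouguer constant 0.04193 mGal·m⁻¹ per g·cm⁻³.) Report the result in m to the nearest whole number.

1888

Combined gradient = 0.3086 − 0.04193 × 2.54 = 0.2020978 mGal/m
h = 381.65 / 0.2020978 = 1888.44 m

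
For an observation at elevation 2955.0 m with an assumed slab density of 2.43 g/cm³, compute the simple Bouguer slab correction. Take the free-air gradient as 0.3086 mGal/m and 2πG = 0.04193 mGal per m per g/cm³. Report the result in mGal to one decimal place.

301.1

Bouguer slab correction = 0.04193 × 2.43 × 2955.0 = 301.1 mGal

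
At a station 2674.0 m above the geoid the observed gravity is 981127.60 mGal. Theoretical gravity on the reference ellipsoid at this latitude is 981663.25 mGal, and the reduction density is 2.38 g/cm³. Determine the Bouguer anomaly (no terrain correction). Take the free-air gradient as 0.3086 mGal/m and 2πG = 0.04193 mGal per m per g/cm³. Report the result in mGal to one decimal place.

22.7

Free-air correction = 0.3086 × 2674.0 = 825.20 mGal
Free-air anomaly = 981127.60 − 981663.25 + (825.20) = 289.55 mGal
Bouguer slab correction = 0.04193 × 2.38 × 2674.0 = 266.85 mGal
Simple Bouguer anomaly = 289.55 − (266.85) = 22.70 mGal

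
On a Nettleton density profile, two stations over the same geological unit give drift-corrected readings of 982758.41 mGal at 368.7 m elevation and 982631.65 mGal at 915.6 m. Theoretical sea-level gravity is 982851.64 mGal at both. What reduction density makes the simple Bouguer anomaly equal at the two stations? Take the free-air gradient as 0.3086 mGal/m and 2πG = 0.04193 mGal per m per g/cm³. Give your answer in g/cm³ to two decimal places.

Δg_obs = 982631.65 − 982758.41 = -126.76 mGal over Δh = 915.6 − 368.7 = 546.9 m
Equal Bouguer anomalies ⇒ Δg_obs + (0.3086 − 0.04193ρ)·Δh = 0
0.3086 − 0.04193ρ = −Δg_obs/Δh = 0.23178
ρ = (0.3086 − 0.23178) / 0.04193 = 1.83 g/cm³

1.83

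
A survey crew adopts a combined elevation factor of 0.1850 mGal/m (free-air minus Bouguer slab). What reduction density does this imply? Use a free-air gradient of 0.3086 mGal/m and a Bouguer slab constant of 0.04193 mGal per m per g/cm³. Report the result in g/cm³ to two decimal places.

2.95

0.1850 = 0.3086 − 0.04193 × ρ
ρ = (0.3086 − 0.1850) / 0.04193 = 2.95 g/cm³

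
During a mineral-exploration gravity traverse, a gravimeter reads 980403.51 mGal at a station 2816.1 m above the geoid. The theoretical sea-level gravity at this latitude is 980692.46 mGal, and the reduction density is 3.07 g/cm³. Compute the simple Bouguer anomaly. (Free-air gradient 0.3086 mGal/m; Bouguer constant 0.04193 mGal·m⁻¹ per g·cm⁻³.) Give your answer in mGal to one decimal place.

Free-air correction = 0.3086 × 2816.1 = 869.05 mGal
Free-air anomaly = 980403.51 − 980692.46 + (869.05) = 580.10 mGal
Bouguer slab correction = 0.04193 × 3.07 × 2816.1 = 362.50 mGal
Simple Bouguer anomaly = 580.10 − (362.50) = 217.60 mGal

217.6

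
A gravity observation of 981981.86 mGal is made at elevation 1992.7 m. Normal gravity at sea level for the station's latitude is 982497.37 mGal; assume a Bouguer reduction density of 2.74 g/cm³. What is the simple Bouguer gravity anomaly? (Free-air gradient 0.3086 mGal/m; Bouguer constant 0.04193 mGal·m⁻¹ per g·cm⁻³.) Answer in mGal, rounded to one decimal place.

-129.5

Free-air correction = 0.3086 × 1992.7 = 614.95 mGal
Free-air anomaly = 981981.86 − 982497.37 + (614.95) = 99.44 mGal
Bouguer slab correction = 0.04193 × 2.74 × 1992.7 = 228.94 mGal
Simple Bouguer anomaly = 99.44 − (228.94) = -129.50 mGal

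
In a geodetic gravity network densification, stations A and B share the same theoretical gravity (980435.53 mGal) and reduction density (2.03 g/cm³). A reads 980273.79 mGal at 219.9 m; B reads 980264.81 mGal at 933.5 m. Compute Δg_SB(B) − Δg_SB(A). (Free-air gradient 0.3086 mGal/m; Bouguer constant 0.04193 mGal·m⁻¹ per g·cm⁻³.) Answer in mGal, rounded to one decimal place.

Δg_SB(A) = 980273.79 − 980435.53 + 0.3086×219.9 − 0.04193×2.03×219.9 = -112.60 mGal
Δg_SB(B) = 980264.81 − 980435.53 + 0.3086×933.5 − 0.04193×2.03×933.5 = 37.90 mGal
Difference = 37.90 − (-112.60) = 150.50 mGal

150.5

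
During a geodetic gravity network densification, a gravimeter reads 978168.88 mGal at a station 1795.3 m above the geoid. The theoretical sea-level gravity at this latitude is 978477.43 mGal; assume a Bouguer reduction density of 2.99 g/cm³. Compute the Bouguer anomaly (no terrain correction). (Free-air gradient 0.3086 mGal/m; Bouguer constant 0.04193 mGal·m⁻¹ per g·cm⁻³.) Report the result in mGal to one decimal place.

Free-air correction = 0.3086 × 1795.3 = 554.03 mGal
Free-air anomaly = 978168.88 − 978477.43 + (554.03) = 245.48 mGal
Bouguer slab correction = 0.04193 × 2.99 × 1795.3 = 225.08 mGal
Simple Bouguer anomaly = 245.48 − (225.08) = 20.40 mGal

20.4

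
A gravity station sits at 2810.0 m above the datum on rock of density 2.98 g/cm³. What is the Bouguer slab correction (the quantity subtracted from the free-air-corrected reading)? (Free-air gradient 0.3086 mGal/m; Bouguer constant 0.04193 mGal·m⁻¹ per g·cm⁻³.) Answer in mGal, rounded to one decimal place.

Bouguer slab correction = 0.04193 × 2.98 × 2810.0 = 351.1 mGal

351.1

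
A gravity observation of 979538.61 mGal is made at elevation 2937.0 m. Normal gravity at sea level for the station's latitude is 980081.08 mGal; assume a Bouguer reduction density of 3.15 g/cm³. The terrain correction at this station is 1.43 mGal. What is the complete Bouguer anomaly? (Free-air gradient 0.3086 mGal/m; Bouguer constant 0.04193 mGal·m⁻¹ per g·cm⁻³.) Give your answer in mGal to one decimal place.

Free-air correction = 0.3086 × 2937.0 = 906.36 mGal
Free-air anomaly = 979538.61 − 980081.08 + (906.36) = 363.89 mGal
Bouguer slab correction = 0.04193 × 3.15 × 2937.0 = 387.92 mGal
Simple Bouguer anomaly = 363.89 − (387.92) = -24.03 mGal
Complete Bouguer anomaly = -24.03 + 1.43 = -22.60 mGal

-22.6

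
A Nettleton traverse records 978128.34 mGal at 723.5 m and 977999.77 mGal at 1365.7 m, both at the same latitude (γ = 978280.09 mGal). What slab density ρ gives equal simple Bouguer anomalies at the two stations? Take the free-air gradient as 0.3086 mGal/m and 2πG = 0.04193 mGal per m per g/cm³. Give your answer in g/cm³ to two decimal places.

2.59

Δg_obs = 977999.77 − 978128.34 = -128.57 mGal over Δh = 1365.7 − 723.5 = 642.2 m
Equal Bouguer anomalies ⇒ Δg_obs + (0.3086 − 0.04193ρ)·Δh = 0
0.3086 − 0.04193ρ = −Δg_obs/Δh = 0.20020
ρ = (0.3086 − 0.20020) / 0.04193 = 2.59 g/cm³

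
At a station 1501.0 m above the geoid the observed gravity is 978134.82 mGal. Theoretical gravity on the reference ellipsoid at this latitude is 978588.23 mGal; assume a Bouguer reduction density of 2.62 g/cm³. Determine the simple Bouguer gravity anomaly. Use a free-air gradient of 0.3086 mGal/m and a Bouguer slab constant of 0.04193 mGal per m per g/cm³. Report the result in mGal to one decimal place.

Free-air correction = 0.3086 × 1501.0 = 463.21 mGal
Free-air anomaly = 978134.82 − 978588.23 + (463.21) = 9.80 mGal
Bouguer slab correction = 0.04193 × 2.62 × 1501.0 = 164.89 mGal
Simple Bouguer anomaly = 9.80 − (164.89) = -155.09 mGal

-155.1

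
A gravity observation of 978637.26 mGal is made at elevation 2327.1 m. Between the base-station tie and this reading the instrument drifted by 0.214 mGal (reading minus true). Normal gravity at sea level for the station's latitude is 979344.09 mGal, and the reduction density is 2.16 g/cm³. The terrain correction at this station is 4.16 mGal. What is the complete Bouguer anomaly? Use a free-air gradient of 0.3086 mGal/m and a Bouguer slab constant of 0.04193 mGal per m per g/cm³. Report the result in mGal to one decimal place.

-195.5

Drift-corrected reading = 978637.26 − (0.214) = 978637.046 mGal
Free-air correction = 0.3086 × 2327.1 = 718.14 mGal
Free-air anomaly = 978637.046 − 979344.09 + (718.14) = 11.096 mGal
Bouguer slab correction = 0.04193 × 2.16 × 2327.1 = 210.76 mGal
Simple Bouguer anomaly = 11.096 − (210.76) = -199.664 mGal
Complete Bouguer anomaly = -199.664 + 4.16 = -195.504 mGal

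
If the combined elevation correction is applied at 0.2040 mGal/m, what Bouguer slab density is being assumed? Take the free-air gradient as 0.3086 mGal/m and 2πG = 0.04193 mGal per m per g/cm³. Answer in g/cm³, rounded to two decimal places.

0.2040 = 0.3086 − 0.04193 × ρ
ρ = (0.3086 − 0.2040) / 0.04193 = 2.49 g/cm³

2.49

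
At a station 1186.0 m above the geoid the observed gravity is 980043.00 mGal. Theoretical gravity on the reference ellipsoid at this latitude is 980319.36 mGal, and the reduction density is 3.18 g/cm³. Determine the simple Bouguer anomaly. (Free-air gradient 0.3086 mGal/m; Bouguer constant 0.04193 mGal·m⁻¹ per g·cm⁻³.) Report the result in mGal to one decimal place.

Free-air correction = 0.3086 × 1186.0 = 366.00 mGal
Free-air anomaly = 980043.00 − 980319.36 + (366.00) = 89.64 mGal
Bouguer slab correction = 0.04193 × 3.18 × 1186.0 = 158.14 mGal
Simple Bouguer anomaly = 89.64 − (158.14) = -68.50 mGal

-68.5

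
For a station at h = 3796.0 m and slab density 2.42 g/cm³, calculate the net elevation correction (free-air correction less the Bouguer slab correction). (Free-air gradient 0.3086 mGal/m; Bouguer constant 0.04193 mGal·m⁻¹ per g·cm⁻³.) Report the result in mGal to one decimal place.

Combined gradient = 0.3086 − 0.04193 × 2.42 = 0.2071294 mGal/m
Combined elevation correction = 0.2071294 × 3796.0 = 786.3 mGal

786.3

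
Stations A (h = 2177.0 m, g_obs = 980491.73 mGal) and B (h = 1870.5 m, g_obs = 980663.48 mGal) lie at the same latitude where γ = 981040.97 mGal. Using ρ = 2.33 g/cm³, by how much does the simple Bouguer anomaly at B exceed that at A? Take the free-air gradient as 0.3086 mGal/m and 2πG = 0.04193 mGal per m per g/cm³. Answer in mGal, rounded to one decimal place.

107.1

Δg_SB(A) = 980491.73 − 981040.97 + 0.3086×2177.0 − 0.04193×2.33×2177.0 = -90.10 mGal
Δg_SB(B) = 980663.48 − 981040.97 + 0.3086×1870.5 − 0.04193×2.33×1870.5 = 17.00 mGal
Difference = 17.00 − (-90.10) = 107.10 mGal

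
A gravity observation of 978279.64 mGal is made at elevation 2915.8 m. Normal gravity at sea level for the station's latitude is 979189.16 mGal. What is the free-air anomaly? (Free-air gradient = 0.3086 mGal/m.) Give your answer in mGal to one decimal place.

-9.7

Free-air correction = 0.3086 × 2915.8 = 899.82 mGal
Free-air anomaly = 978279.64 − 979189.16 + (899.82) = -9.70 mGal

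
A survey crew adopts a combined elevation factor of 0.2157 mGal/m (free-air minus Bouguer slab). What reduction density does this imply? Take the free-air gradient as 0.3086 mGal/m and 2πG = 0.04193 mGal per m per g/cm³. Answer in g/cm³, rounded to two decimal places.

0.2157 = 0.3086 − 0.04193 × ρ
ρ = (0.3086 − 0.2157) / 0.04193 = 2.22 g/cm³

2.22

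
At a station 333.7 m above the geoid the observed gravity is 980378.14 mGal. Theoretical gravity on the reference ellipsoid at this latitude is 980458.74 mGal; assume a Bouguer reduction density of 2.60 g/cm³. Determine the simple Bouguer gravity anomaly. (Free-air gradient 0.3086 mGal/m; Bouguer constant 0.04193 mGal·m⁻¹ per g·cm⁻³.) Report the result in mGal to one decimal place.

Free-air correction = 0.3086 × 333.7 = 102.98 mGal
Free-air anomaly = 980378.14 − 980458.74 + (102.98) = 22.38 mGal
Bouguer slab correction = 0.04193 × 2.60 × 333.7 = 36.38 mGal
Simple Bouguer anomaly = 22.38 − (36.38) = -14.00 mGal

-14.0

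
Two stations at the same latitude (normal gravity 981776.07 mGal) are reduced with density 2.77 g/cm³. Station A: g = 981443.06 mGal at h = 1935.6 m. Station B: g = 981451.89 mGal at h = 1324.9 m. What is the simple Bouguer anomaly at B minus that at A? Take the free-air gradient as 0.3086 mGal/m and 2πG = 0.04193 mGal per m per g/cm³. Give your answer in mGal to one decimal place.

-108.7

Δg_SB(A) = 981443.06 − 981776.07 + 0.3086×1935.6 − 0.04193×2.77×1935.6 = 39.50 mGal
Δg_SB(B) = 981451.89 − 981776.07 + 0.3086×1324.9 − 0.04193×2.77×1324.9 = -69.20 mGal
Difference = -69.20 − (39.50) = -108.70 mGal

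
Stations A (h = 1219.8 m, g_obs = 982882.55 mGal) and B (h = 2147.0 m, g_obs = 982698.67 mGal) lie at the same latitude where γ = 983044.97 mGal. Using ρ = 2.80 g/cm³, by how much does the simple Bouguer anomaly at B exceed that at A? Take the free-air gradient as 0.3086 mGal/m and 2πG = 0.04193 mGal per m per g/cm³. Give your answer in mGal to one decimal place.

-6.6

Δg_SB(A) = 982882.55 − 983044.97 + 0.3086×1219.8 − 0.04193×2.80×1219.8 = 70.80 mGal
Δg_SB(B) = 982698.67 − 983044.97 + 0.3086×2147.0 − 0.04193×2.80×2147.0 = 64.20 mGal
Difference = 64.20 − (70.80) = -6.60 mGal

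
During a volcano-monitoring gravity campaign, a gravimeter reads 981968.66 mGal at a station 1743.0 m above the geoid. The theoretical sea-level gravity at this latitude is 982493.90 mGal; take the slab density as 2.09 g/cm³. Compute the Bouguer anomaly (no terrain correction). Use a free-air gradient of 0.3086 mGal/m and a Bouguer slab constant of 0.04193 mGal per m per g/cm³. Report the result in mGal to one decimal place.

Free-air correction = 0.3086 × 1743.0 = 537.89 mGal
Free-air anomaly = 981968.66 − 982493.90 + (537.89) = 12.65 mGal
Bouguer slab correction = 0.04193 × 2.09 × 1743.0 = 152.75 mGal
Simple Bouguer anomaly = 12.65 − (152.75) = -140.10 mGal

-140.1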